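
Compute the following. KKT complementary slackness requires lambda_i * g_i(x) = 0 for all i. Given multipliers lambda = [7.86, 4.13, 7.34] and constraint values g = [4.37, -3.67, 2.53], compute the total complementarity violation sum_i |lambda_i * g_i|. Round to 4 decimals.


KKT complementary slackness check:
lambda_1 * g_1 = 7.86 * 4.37 = 34.3482
lambda_2 * g_2 = 4.13 * -3.67 = -15.1571
lambda_3 * g_3 = 7.34 * 2.53 = 18.5702
Total violation = 34.3482 + 15.1571 + 18.5702 = 68.0755


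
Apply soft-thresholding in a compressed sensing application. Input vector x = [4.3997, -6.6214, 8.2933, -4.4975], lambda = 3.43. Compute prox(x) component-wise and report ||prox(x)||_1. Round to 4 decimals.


Soft-thresholding with lambda = 3.43:
prox(4.3997) = sign(4.3997)*max(|4.3997| - 3.43, 0) = 0.9697
prox(-6.6214) = sign(-6.6214)*max(|-6.6214| - 3.43, 0) = -3.1914
prox(8.2933) = sign(8.2933)*max(|8.2933| - 3.43, 0) = 4.8633
prox(-4.4975) = sign(-4.4975)*max(|-4.4975| - 3.43, 0) = -1.0675
prox(x) = [0.9697, -3.1914, 4.8633, -1.0675]
||prox(x)||_1 = 0.9697 + 3.1914 + 4.8633 + 1.0675 = 10.0919


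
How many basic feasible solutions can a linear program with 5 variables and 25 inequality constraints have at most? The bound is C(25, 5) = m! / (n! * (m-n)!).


Each vertex corresponds to some choice of n active constraints out of m, so the number of vertices is at most C(m, n) = m! / (n!(m-n)!).
m = 25, n = 5
Numerator: 25 * 24 * 23 * 22 * 21
Denominator: 5! = 120
C(25, 5) = 53130


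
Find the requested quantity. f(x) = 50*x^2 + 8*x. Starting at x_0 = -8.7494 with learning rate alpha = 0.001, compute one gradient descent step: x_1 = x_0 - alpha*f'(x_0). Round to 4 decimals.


We compute the gradient at x_0 and apply the update.
f'(x) = 100*x + 8
f'(-8.7494) = 100*-8.7494 + 8 = -866.94
x_1 = -8.7494 - 0.001*-866.94 = -7.8825


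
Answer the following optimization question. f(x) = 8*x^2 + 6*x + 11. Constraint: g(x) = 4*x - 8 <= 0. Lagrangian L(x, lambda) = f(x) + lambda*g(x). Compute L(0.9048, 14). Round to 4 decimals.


Step 1: Evaluate f(x).
f(0.9048) = 8*0.9048^2 + 6*0.9048 + 11 = 22.9781
Step 2: Evaluate g(x).
g(0.9048) = 4*0.9048 - 8 = -4.3808
Step 3: Compute Lagrangian.
L = 22.9781 + 14*-4.3808 = -38.3531


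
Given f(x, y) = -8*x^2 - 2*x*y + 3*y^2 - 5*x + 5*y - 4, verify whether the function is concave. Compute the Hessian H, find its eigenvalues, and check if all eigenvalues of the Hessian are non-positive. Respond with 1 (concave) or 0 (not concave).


The Hessian of f(x,y) = -8*x^2 - 2*x*y + 3*y^2 - 5*x + 5*y - 4 is:
H = [[-16, -2], [-2, 6]]
Trace = -16 + 6 = -10
Determinant = -16*6 - (-2)^2 = -100
Discriminant = (-10)^2 - 4*-100 = 500.0
Eigenvalues: lambda_1 = -16.1803, lambda_2 = 6.1803
The function is not concave.

0


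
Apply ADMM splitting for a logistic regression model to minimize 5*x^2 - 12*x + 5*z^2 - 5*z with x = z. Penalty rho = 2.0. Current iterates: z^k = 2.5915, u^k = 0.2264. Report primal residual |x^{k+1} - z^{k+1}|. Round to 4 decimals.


ADMM iteration with rho = 2.0, z^k = 2.5915, u^k = 0.2264
Step 1: x-update.
Minimize 5*x^2 - 12*x + (2.0/2)*(x - 2.5915 + 0.2264)^2
FOC: (2*5 + 2.0)*x = 12 + 2.0*(2.5915 - 0.2264)
x^{k+1} = 1.3942
Step 2: z-update.
Minimize 5*z^2 - 5*z + (2.0/2)*(1.3942 - z + 0.2264)^2
FOC: (2*5 + 2.0)*z = 5 + 2.0*(1.3942 + 0.2264)
z^{k+1} = 0.6868
Step 3: u-update.
u^{k+1} = 0.2264 + 1.3942 - 0.6868 = 0.9338
Step 4: Primal residual = |1.3942 - 0.6868| = 0.7074


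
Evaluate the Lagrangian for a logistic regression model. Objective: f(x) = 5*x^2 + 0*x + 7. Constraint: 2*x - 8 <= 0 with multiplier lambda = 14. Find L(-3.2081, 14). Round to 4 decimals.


Step 1: Evaluate f(x).
f(-3.2081) = 5*(-3.2081)^2 + 0*(-3.2081) + 7 = 58.4595
Step 2: Evaluate g(x).
g(-3.2081) = 2*-3.2081 - 8 = -14.4162
Step 3: Compute Lagrangian.
L = 58.4595 + 14*-14.4162 = -143.3673


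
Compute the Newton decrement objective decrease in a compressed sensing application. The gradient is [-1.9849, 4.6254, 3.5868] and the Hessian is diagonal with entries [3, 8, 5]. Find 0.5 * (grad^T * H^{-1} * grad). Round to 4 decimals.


Step 1: H is diagonal, so H^(-1) * g = [-0.6616, 0.5782, 0.7174].
Step 2: g^T H^(-1) g = sum_i g_i^2 / H_ii
  = (-1.9849)^2/3 + (4.6254)^2/8 + (3.5868)^2/5
  = 1.3133 + 2.6743 + 2.573 = 6.5606
Step 3: Objective decrease = 0.5 * g^T H^(-1) g = 3.2803


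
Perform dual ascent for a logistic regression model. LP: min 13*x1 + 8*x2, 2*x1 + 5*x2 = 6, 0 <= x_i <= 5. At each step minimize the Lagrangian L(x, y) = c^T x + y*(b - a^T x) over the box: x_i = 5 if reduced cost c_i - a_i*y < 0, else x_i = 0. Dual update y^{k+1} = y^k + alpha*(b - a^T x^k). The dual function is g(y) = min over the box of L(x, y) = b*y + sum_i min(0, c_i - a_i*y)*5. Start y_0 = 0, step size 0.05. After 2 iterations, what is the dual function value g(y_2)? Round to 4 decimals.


Dual ascent for LP: min 13*x1 + 8*x2, 2*x1 + 5*x2 = 6, 0 <= x_i <= 5
Step 1: y^k = 0.0, reduced costs: (13.0, 8.0)
  x^k = (0.0, 0.0), subgradient = b - a^T x = 6.0
  y^{k+1} = 0.0 + 0.05*6.0 = 0.3
Step 2: y^k = 0.3, reduced costs: (12.4, 6.5)
  x^k = (0.0, 0.0), subgradient = b - a^T x = 6.0
  y^{k+1} = 0.3 + 0.05*6.0 = 0.6
Dual objective at y_2 = 0.6: reduced costs (11.8, 5.0), box minimizer x = (0.0, 0.0)
g(y_2) = b*y + (c1 - a1*y)*x1 + (c2 - a2*y)*x2 = 6*0.6 + 11.8*0.0 + 5.0*0.0 = 3.6 + 0.0 + 0.0 = 3.6


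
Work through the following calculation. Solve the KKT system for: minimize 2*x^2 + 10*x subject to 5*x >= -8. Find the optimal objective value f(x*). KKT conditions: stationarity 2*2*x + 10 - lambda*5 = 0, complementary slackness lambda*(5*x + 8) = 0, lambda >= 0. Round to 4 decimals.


Step 1: Try lambda = 0 (constraint inactive).
x_unc = -10/(2*2) = -2.5
Check: 5*-2.5 = -12.5 < -8 -- violated!
Step 2: Constraint must be active: 5*x = -8
x* = -8/5 = -1.6
lambda = (2*2*(-1.6) + 10)/5 = 0.72
Step 3: Compute optimal value.
f(x*) = 2*(-1.6)^2 + 10*(-1.6) = -10.88


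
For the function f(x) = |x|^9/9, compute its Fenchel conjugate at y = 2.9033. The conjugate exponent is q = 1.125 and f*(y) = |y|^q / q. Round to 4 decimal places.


The conjugate exponent q satisfies 1/p + 1/q = 1.
p = 9, so q = 9/(9 - 1) = 1.125
|y|^q = 2.9033^1.125 = 3.3171
f*(2.9033) = 3.3171 / 1.125 = 2.9485


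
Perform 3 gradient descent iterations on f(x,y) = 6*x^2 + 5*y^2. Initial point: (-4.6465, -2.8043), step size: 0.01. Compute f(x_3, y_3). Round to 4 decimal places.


Gradient descent on f(x,y) = 6*x^2 + 5*y^2.
Starting point: (-4.6465, -2.8043), alpha = 0.01
Step 1: grad_x = 2*6*-4.6465 = -55.758, grad_y = 2*5*-2.8043 = -28.043
  x_1 = -4.6465 - 0.01*-55.758 = -4.0889
  y_1 = -2.8043 - 0.01*-28.043 = -2.5239
Step 2: grad_x = 2*6*-4.0889 = -49.067, grad_y = 2*5*-2.5239 = -25.2387
  x_2 = -4.0889 - 0.01*-49.067 = -3.5982
  y_2 = -2.5239 - 0.01*-25.2387 = -2.2715
Step 3: grad_x = 2*6*-3.5982 = -43.179, grad_y = 2*5*-2.2715 = -22.7148
  x_3 = -3.5982 - 0.01*-43.179 = -3.1665
  y_3 = -2.2715 - 0.01*-22.7148 = -2.0443
f(-3.1665, -2.0443) = 6*(-3.1665)^2 + 5*(-2.0443)^2 = 81.0553


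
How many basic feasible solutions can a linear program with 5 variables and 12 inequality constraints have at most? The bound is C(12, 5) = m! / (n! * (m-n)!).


Each vertex corresponds to some choice of n active constraints out of m, so the number of vertices is at most C(m, n) = m! / (n!(m-n)!).
m = 12, n = 5
Numerator: 12 * 11 * 10 * 9 * 8
Denominator: 5! = 120
C(12, 5) = 792


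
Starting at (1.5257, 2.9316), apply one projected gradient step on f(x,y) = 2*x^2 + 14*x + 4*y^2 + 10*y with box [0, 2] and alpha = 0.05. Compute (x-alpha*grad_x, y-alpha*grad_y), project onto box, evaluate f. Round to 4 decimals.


Step 1: Compute gradient at (1.5257, 2.9316).
grad_x = 2*2*1.5257 + 14 = 20.1028
grad_y = 2*4*2.9316 + 10 = 33.4528
Step 2: Gradient step.
x_raw = 1.5257 - 0.05*20.1028 = 0.5206
y_raw = 2.9316 - 0.05*33.4528 = 1.259
Step 3: Project onto [0, 2].
x_proj = clip(0.5206) = 0.5206
y_proj = clip(1.259) = 1.259
Step 4: Evaluate f.
f(0.5206, 1.259) = 26.7593


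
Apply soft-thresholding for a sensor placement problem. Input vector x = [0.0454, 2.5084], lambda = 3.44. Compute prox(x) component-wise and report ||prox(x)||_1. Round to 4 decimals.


Soft-thresholding with lambda = 3.44:
prox(0.0454) = sign(0.0454)*max(|0.0454| - 3.44, 0) = 0.0
prox(2.5084) = sign(2.5084)*max(|2.5084| - 3.44, 0) = 0.0
prox(x) = [0.0, 0.0]
||prox(x)||_1 = 0.0 + 0.0 = 0.0


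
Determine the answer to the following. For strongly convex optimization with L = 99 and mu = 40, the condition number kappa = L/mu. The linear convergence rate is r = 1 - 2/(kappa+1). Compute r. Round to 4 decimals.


Step 1: Compute the condition number.
kappa = L/mu = 99/40 = 2.475
Step 2: Compute the convergence rate.
r = 1 - 2/(kappa + 1) = 1 - 2*mu/(L + mu) = (L - mu)/(L + mu) = 59/139 = 0.4245


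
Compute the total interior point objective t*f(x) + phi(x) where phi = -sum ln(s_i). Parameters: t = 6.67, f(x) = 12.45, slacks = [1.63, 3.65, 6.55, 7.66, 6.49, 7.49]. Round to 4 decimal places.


Step 1: Compute log-barrier.
ln values: [0.4886, 1.2947, 1.8795, 2.036, 1.8703, 2.0136]
phi = -(0.4886 + 1.2947 + 1.8795 + 2.036 + 1.8703 + 2.0136) = -9.5826
Step 2: Compute augmented objective.
t*f(x) = 6.67*12.45 = 83.0415
Total = 83.0415 - 9.5826 = 73.4589


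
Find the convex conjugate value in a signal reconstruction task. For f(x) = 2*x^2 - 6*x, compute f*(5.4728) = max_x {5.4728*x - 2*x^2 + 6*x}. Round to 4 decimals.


f*(y) = sup_x {y*x - a*x^2 - b*x} = sup_x {(y-b)*x - a*x^2}
FOC: (y - b) - 2a*x = 0 => x* = (y - b)/(2a)
x* = (5.4728 + 6)/(2*2) = 2.8682
f*(5.4728) = (y-b)^2/(4a) = (5.4728 + 6)^2/(4*2)
= 131.6251/8 = 16.4531


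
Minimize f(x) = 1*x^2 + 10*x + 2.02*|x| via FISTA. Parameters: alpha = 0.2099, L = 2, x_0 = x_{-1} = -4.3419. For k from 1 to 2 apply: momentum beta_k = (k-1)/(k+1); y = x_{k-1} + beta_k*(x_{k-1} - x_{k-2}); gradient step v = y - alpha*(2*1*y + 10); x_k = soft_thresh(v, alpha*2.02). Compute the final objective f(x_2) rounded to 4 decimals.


FISTA on f(x) = 1*x^2 + 10*x + 2.02*|x|
L = 2, alpha = 0.2099
Iteration 1: beta = 0.0, y = -4.3419 + 0.0*(-4.3419 + 4.3419) = -4.3419
  grad(y) = 1.3162, v = y - alpha*grad = -4.6182
  prox(v) = soft_thresh(-4.6182, 0.424) = -4.1942
Iteration 2: beta = 0.3333, y = -4.1942 + 0.3333*(-4.1942 + 4.3419) = -4.1449
  grad(y) = 1.7101, v = y - alpha*grad = -4.5039
  prox(v) = soft_thresh(-4.5039, 0.424) = -4.0799
f(x_2) = 1*(-4.0799)^2 + 10*(-4.0799) + 2.02*|-4.0799| = -15.912


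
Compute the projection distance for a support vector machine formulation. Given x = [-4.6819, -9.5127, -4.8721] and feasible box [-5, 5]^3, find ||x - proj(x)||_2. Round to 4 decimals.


Project each component onto [-5, 5].
clip(-4.6819) = -4.6819, clip(-9.5127) = -5.0, clip(-4.8721) = -4.8721
Projection = [-4.6819, -5.0, -4.8721]
Squared diffs: [0.0, 20.3645, 0.0]
Distance = sqrt(20.3645) = 4.5127


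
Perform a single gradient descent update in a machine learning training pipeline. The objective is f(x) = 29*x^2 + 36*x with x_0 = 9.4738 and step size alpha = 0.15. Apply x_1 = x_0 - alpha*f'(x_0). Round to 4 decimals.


We compute the gradient at x_0 and apply the update.
f'(x) = 58*x + 36
f'(9.4738) = 58*9.4738 + 36 = 585.4804
x_1 = 9.4738 - 0.15*585.4804 = -78.3483


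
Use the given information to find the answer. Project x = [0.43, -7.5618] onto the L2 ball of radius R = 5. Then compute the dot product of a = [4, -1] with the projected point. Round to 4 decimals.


Step 1: Compute ||x|| (intermediates to 6 decimals).
||x|| = sqrt(0.43^2 + (-7.5618)^2) = 7.574016
Step 2: Project.
Since ||x|| > R, scale = R/||x|| = 5/7.574016 = 0.660152, proj(x) = scale * x
proj(x) = [0.283865, -4.991937]
Step 3: Dot product.
a^T * proj(x) = 4*0.283865 - 1*(-4.991937) = 6.1274


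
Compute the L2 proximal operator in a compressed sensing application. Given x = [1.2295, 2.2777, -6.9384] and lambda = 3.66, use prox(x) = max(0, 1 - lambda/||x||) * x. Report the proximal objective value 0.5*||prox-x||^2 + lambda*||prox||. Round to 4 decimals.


Step 1: Compute ||x||.
||x|| = 7.4055
Step 2: Compute scaling factor.
scale = max(0, 1 - 3.66/7.4055) = 0.5058
Step 3: prox(x) = [0.6218, 1.152, -3.5092]
||prox(x)|| = 3.7455
Step 4: Proximal objective.
0.5*||prox-x||^2 = 6.6978
lambda*||prox|| = 13.7085
Total = 20.4062


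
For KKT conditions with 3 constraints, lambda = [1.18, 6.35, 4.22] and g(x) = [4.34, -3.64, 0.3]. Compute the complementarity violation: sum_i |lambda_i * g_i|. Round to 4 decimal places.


KKT complementary slackness check:
lambda_1 * g_1 = 1.18 * 4.34 = 5.1212
lambda_2 * g_2 = 6.35 * -3.64 = -23.114
lambda_3 * g_3 = 4.22 * 0.3 = 1.266
Total violation = 5.1212 + 23.114 + 1.266 = 29.5012


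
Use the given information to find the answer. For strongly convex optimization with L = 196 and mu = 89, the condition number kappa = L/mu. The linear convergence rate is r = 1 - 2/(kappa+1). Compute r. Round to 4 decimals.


Step 1: Compute the condition number.
kappa = L/mu = 196/89 = 2.2022
Step 2: Compute the convergence rate.
r = 1 - 2/(kappa + 1) = 1 - 2*mu/(L + mu) = (L - mu)/(L + mu) = 107/285 = 0.3754


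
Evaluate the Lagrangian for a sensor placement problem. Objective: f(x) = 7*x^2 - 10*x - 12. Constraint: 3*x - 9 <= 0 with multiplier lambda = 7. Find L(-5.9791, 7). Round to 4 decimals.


Step 1: Evaluate f(x).
f(-5.9791) = 7*(-5.9791)^2 - 10*(-5.9791) - 12 = 298.0385
Step 2: Evaluate g(x).
g(-5.9791) = 3*-5.9791 - 9 = -26.9373
Step 3: Compute Lagrangian.
L = 298.0385 + 7*-26.9373 = 109.4774


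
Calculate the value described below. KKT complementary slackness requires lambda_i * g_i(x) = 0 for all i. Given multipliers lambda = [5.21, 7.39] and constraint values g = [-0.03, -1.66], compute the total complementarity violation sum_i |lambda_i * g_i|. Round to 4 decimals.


KKT complementary slackness check:
lambda_1 * g_1 = 5.21 * -0.03 = -0.1563
lambda_2 * g_2 = 7.39 * -1.66 = -12.2674
Total violation = 0.1563 + 12.2674 = 12.4237


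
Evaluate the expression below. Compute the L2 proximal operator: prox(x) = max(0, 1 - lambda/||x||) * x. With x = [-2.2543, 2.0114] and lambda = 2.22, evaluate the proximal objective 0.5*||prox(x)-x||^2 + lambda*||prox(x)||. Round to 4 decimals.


Step 1: Compute ||x||.
||x|| = 3.0212
Step 2: Compute scaling factor.
scale = max(0, 1 - 2.22/3.0212) = 0.2652
Step 3: prox(x) = [-0.5978, 0.5334]
||prox(x)|| = 0.8012
Step 4: Proximal objective.
0.5*||prox-x||^2 = 2.4642
lambda*||prox|| = 1.7787
Total = 4.2428


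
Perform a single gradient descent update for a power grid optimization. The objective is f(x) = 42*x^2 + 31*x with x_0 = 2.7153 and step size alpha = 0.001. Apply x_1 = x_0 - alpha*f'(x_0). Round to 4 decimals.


We compute the gradient at x_0 and apply the update.
f'(x) = 84*x + 31
f'(2.7153) = 84*2.7153 + 31 = 259.0852
x_1 = 2.7153 - 0.001*259.0852 = 2.4562


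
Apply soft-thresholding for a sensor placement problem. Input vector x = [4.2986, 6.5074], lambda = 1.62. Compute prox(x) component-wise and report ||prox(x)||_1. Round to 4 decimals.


Soft-thresholding with lambda = 1.62:
prox(4.2986) = sign(4.2986)*max(|4.2986| - 1.62, 0) = 2.6786
prox(6.5074) = sign(6.5074)*max(|6.5074| - 1.62, 0) = 4.8874
prox(x) = [2.6786, 4.8874]
||prox(x)||_1 = 2.6786 + 4.8874 = 7.566


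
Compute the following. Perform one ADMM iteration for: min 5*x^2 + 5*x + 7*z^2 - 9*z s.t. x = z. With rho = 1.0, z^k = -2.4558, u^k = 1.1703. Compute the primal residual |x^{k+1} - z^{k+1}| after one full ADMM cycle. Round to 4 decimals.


ADMM iteration with rho = 1.0, z^k = -2.4558, u^k = 1.1703
Step 1: x-update.
Minimize 5*x^2 + 5*x + (1.0/2)*(x + 2.4558 + 1.1703)^2
FOC: (2*5 + 1.0)*x = -5 + 1.0*(-2.4558 - 1.1703)
x^{k+1} = -0.7842
Step 2: z-update.
Minimize 7*z^2 - 9*z + (1.0/2)*(-0.7842 - z + 1.1703)^2
FOC: (2*7 + 1.0)*z = 9 + 1.0*(-0.7842 + 1.1703)
z^{k+1} = 0.6257
Step 3: u-update.
u^{k+1} = 1.1703 - 0.7842 - 0.6257 = -0.2396
Step 4: Primal residual = |-0.7842 - 0.6257| = 1.4099


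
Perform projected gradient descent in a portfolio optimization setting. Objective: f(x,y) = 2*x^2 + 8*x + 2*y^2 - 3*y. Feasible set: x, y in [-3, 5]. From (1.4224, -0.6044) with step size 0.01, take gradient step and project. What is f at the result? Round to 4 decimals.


Step 1: Compute gradient at (1.4224, -0.6044).
grad_x = 2*2*1.4224 + 8 = 13.6896
grad_y = 2*2*-0.6044 - 3 = -5.4176
Step 2: Gradient step.
x_raw = 1.4224 - 0.01*13.6896 = 1.2855
y_raw = -0.6044 - 0.01*-5.4176 = -0.5502
Step 3: Project onto [-3, 5].
x_proj = clip(1.2855) = 1.2855
y_proj = clip(-0.5502) = -0.5502
Step 4: Evaluate f.
f(1.2855, -0.5502) = 15.8452


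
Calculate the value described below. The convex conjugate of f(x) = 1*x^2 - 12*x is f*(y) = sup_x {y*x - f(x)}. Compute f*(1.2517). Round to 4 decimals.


f*(y) = sup_x {y*x - a*x^2 - b*x} = sup_x {(y-b)*x - a*x^2}
FOC: (y - b) - 2a*x = 0 => x* = (y - b)/(2a)
x* = (1.2517 + 12)/(2*1) = 6.6259
f*(1.2517) = (y-b)^2/(4a) = (1.2517 + 12)^2/(4*1)
= 175.6076/4 = 43.9019


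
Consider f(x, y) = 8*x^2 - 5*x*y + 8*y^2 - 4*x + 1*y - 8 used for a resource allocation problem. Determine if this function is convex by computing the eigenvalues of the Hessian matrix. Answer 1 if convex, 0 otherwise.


The Hessian of f(x,y) = 8*x^2 - 5*x*y + 8*y^2 - 4*x + 1*y - 8 is:
H = [[16, -5], [-5, 16]]
Trace = 16 + 16 = 32
Determinant = 16*16 - (-5)^2 = 231
Discriminant = (32)^2 - 4*231 = 100.0
Eigenvalues: lambda_1 = 11.0, lambda_2 = 21.0
The function is convex.

1


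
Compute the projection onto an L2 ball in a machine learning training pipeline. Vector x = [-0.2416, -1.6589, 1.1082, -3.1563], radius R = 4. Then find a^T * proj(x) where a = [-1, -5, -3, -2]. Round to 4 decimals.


Step 1: Compute ||x|| (intermediates to 6 decimals).
||x|| = sqrt((-0.2416)^2 + (-1.6589)^2 + 1.1082^2 + (-3.1563)^2) = 3.741745
Step 2: Project.
Since ||x|| <= R, proj = x (no scaling needed).
proj(x) = [-0.2416, -1.6589, 1.1082, -3.1563]
Step 3: Dot product.
a^T * proj(x) = -1*(-0.2416) - 5*(-1.6589) - 3*1.1082 - 2*(-3.1563) = 11.5241


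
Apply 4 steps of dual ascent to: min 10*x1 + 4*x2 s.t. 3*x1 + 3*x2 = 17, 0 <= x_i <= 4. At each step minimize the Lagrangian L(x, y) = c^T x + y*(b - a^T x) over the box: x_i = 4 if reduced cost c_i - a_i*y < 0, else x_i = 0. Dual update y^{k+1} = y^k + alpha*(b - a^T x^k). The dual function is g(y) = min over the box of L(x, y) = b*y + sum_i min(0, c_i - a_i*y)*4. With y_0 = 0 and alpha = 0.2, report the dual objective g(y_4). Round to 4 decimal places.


Dual ascent for LP: min 10*x1 + 4*x2, 3*x1 + 3*x2 = 17, 0 <= x_i <= 4
Step 1: y^k = 0.0, reduced costs: (10.0, 4.0)
  x^k = (0.0, 0.0), subgradient = b - a^T x = 17.0
  y^{k+1} = 0.0 + 0.2*17.0 = 3.4
Step 2: y^k = 3.4, reduced costs: (-0.2, -6.2)
  x^k = (4.0, 4.0), subgradient = b - a^T x = -7.0
  y^{k+1} = 3.4 + 0.2*-7.0 = 2.0
Step 3: y^k = 2.0, reduced costs: (4.0, -2.0)
  x^k = (0.0, 4.0), subgradient = b - a^T x = 5.0
  y^{k+1} = 2.0 + 0.2*5.0 = 3.0
Step 4: y^k = 3.0, reduced costs: (1.0, -5.0)
  x^k = (0.0, 4.0), subgradient = b - a^T x = 5.0
  y^{k+1} = 3.0 + 0.2*5.0 = 4.0
Dual objective at y_4 = 4.0: reduced costs (-2.0, -8.0), box minimizer x = (4.0, 4.0)
g(y_4) = b*y + (c1 - a1*y)*x1 + (c2 - a2*y)*x2 = 17*4.0 + (-2.0)*4.0 + (-8.0)*4.0 = 68.0 - 8.0 - 32.0 = 28.0


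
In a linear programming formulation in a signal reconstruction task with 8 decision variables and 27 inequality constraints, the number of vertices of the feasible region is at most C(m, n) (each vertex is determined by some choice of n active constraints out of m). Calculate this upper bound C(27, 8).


Each vertex corresponds to some choice of n active constraints out of m, so the number of vertices is at most C(m, n) = m! / (n!(m-n)!).
m = 27, n = 8
Numerator: 27 * 26 * 25 * 24 * 23 * 22 * 21 * 20
Denominator: 8! = 40320
C(27, 8) = 2220075


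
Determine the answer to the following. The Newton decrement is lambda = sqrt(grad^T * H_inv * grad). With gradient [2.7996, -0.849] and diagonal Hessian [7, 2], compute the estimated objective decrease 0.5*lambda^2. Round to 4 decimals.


Step 1: H is diagonal, so H^(-1) * g = [0.3999, -0.4245].
Step 2: g^T H^(-1) g = sum_i g_i^2 / H_ii
  = (2.7996)^2/7 + (-0.849)^2/2
  = 1.1197 + 0.3604 = 1.4801
Step 3: Objective decrease = 0.5 * g^T H^(-1) g = 0.74


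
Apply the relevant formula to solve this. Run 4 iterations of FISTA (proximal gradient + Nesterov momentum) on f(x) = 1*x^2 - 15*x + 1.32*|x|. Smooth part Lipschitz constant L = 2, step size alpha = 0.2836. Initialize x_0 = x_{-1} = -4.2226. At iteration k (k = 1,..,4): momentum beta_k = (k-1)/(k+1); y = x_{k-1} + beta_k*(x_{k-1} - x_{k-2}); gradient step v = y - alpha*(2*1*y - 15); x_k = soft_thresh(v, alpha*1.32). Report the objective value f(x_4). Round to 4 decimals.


FISTA on f(x) = 1*x^2 - 15*x + 1.32*|x|
L = 2, alpha = 0.2836
Iteration 1: beta = 0.0, y = -4.2226 + 0.0*(-4.2226 + 4.2226) = -4.2226
  grad(y) = -23.4452, v = y - alpha*grad = 2.4265
  prox(v) = soft_thresh(2.4265, 0.3744) = 2.0521
Iteration 2: beta = 0.3333, y = 2.0521 + 0.3333*(2.0521 + 4.2226) = 4.1437
  grad(y) = -6.7126, v = y - alpha*grad = 6.0474
  prox(v) = soft_thresh(6.0474, 0.3744) = 5.673
Iteration 3: beta = 0.5, y = 5.673 + 0.5*(5.673 - 2.0521) = 7.4835
  grad(y) = -0.033, v = y - alpha*grad = 7.4929
  prox(v) = soft_thresh(7.4929, 0.3744) = 7.1185
Iteration 4: beta = 0.6, y = 7.1185 + 0.6*(7.1185 - 5.673) = 7.9858
  grad(y) = 0.9716, v = y - alpha*grad = 7.7102
  prox(v) = soft_thresh(7.7102, 0.3744) = 7.3359
f(x_4) = 1*7.3359^2 - 15*7.3359 + 1.32*|7.3359| = -46.5397


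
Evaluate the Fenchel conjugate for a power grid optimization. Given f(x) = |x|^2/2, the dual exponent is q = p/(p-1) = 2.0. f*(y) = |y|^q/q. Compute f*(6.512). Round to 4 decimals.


The conjugate exponent q satisfies 1/p + 1/q = 1.
p = 2, so q = 2/(2 - 1) = 2.0
|y|^q = 6.512^2.0 = 42.4061
f*(6.512) = 42.4061 / 2.0 = 21.2031


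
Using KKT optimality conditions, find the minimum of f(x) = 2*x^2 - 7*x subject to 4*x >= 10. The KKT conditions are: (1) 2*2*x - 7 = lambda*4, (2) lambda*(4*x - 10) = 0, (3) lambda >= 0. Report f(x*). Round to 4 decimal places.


Step 1: Try lambda = 0 (constraint inactive).
x_unc = 7/(2*2) = 1.75
Check: 4*1.75 = 7.0 < 10 -- violated!
Step 2: Constraint must be active: 4*x = 10
x* = 10/4 = 2.5
lambda = (2*2*2.5 - 7)/4 = 0.75
Step 3: Compute optimal value.
f(x*) = 2*2.5^2 - 7*2.5 = -5.0


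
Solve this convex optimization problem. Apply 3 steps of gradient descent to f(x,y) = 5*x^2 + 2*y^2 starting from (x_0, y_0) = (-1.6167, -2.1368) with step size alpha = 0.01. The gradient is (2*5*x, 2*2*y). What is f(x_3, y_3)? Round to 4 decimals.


Gradient descent on f(x,y) = 5*x^2 + 2*y^2.
Starting point: (-1.6167, -2.1368), alpha = 0.01
Step 1: grad_x = 2*5*-1.6167 = -16.167, grad_y = 2*2*-2.1368 = -8.5472
  x_1 = -1.6167 - 0.01*-16.167 = -1.455
  y_1 = -2.1368 - 0.01*-8.5472 = -2.0513
Step 2: grad_x = 2*5*-1.455 = -14.5503, grad_y = 2*2*-2.0513 = -8.2053
  x_2 = -1.455 - 0.01*-14.5503 = -1.3095
  y_2 = -2.0513 - 0.01*-8.2053 = -1.9693
Step 3: grad_x = 2*5*-1.3095 = -13.0953, grad_y = 2*2*-1.9693 = -7.8771
  x_3 = -1.3095 - 0.01*-13.0953 = -1.1786
  y_3 = -1.9693 - 0.01*-7.8771 = -1.8905
f(-1.1786, -1.8905) = 5*(-1.1786)^2 + 2*(-1.8905)^2 = 14.0932


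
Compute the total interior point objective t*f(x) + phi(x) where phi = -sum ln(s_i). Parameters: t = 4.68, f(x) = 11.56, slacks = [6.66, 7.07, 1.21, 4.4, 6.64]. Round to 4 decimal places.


Step 1: Compute log-barrier.
ln values: [1.8961, 1.9559, 0.1906, 1.4816, 1.8931]
phi = -(1.8961 + 1.9559 + 0.1906 + 1.4816 + 1.8931) = -7.4173
Step 2: Compute augmented objective.
t*f(x) = 4.68*11.56 = 54.1008
Total = 54.1008 - 7.4173 = 46.6835


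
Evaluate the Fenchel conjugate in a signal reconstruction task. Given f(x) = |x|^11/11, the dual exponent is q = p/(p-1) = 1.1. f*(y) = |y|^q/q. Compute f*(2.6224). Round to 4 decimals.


The conjugate exponent q satisfies 1/p + 1/q = 1.
p = 11, so q = 11/(11 - 1) = 1.1
|y|^q = 2.6224^1.1 = 2.8878
f*(2.6224) = 2.8878 / 1.1 = 2.6253


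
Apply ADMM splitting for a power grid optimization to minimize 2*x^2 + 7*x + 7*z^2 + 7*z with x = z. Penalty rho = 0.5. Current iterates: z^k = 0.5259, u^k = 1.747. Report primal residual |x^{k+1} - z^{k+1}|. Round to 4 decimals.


ADMM iteration with rho = 0.5, z^k = 0.5259, u^k = 1.747
Step 1: x-update.
Minimize 2*x^2 + 7*x + (0.5/2)*(x - 0.5259 + 1.747)^2
FOC: (2*2 + 0.5)*x = -7 + 0.5*(0.5259 - 1.747)
x^{k+1} = -1.6912
Step 2: z-update.
Minimize 7*z^2 + 7*z + (0.5/2)*(-1.6912 - z + 1.747)^2
FOC: (2*7 + 0.5)*z = -7 + 0.5*(-1.6912 + 1.747)
z^{k+1} = -0.4808
Step 3: u-update.
u^{k+1} = 1.747 - 1.6912 + 0.4808 = 0.5366
Step 4: Primal residual = |-1.6912 + 0.4808| = 1.2104


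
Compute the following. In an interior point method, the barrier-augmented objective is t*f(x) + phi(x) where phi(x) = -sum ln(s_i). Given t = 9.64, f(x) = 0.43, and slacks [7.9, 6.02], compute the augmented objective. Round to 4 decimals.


Step 1: Compute log-barrier.
ln values: [2.0669, 1.7951]
phi = -(2.0669 + 1.7951) = -3.862
Step 2: Compute augmented objective.
t*f(x) = 9.64*0.43 = 4.1452
Total = 4.1452 - 3.862 = 0.2832


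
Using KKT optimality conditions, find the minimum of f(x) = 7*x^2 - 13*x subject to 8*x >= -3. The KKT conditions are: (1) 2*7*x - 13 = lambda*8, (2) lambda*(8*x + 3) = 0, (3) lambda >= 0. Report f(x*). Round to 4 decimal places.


Step 1: Try lambda = 0 (constraint inactive).
Stationarity: 2*7*x - 13 = 0
x* = 13/(2*7) = 13/14 = 0.9286 (rounded; the exact value 13/14 is used below)
Check constraint: 8*0.9286 = 7.4288 >= -3 -- satisfied.
Step 2: Compute optimal value.
f(x*) = 7*(13/14)^2 - 13*(13/14) = -6.0357


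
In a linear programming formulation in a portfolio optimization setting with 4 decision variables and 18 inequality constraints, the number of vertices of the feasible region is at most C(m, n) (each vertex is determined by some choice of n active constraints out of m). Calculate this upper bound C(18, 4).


Each vertex corresponds to some choice of n active constraints out of m, so the number of vertices is at most C(m, n) = m! / (n!(m-n)!).
m = 18, n = 4
Numerator: 18 * 17 * 16 * 15
Denominator: 4! = 24
C(18, 4) = 3060


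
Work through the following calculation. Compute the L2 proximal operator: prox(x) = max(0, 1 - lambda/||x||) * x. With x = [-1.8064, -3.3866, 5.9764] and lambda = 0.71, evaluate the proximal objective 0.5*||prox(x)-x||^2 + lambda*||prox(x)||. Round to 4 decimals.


Step 1: Compute ||x||.
||x|| = 7.1028
Step 2: Compute scaling factor.
scale = max(0, 1 - 0.71/7.1028) = 0.9
Step 3: prox(x) = [-1.6258, -3.0481, 5.379]
||prox(x)|| = 6.3928
Step 4: Proximal objective.
0.5*||prox-x||^2 = 0.2521
lambda*||prox|| = 4.5389
Total = 4.7909


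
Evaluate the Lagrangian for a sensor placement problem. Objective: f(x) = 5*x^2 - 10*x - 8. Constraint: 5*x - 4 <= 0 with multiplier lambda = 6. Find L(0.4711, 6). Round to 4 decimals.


Step 1: Evaluate f(x).
f(0.4711) = 5*0.4711^2 - 10*0.4711 - 8 = -11.6013
Step 2: Evaluate g(x).
g(0.4711) = 5*0.4711 - 4 = -1.6445
Step 3: Compute Lagrangian.
L = -11.6013 + 6*-1.6445 = -21.4683


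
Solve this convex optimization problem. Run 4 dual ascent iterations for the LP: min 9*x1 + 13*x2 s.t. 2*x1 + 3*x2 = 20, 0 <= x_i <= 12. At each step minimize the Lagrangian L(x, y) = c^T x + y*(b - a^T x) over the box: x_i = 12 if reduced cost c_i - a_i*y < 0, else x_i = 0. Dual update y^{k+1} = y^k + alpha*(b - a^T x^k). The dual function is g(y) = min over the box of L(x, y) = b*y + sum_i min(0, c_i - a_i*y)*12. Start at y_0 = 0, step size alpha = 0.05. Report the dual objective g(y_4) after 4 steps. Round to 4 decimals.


Dual ascent for LP: min 9*x1 + 13*x2, 2*x1 + 3*x2 = 20, 0 <= x_i <= 12
Step 1: y^k = 0.0, reduced costs: (9.0, 13.0)
  x^k = (0.0, 0.0), subgradient = b - a^T x = 20.0
  y^{k+1} = 0.0 + 0.05*20.0 = 1.0
Step 2: y^k = 1.0, reduced costs: (7.0, 10.0)
  x^k = (0.0, 0.0), subgradient = b - a^T x = 20.0
  y^{k+1} = 1.0 + 0.05*20.0 = 2.0
Step 3: y^k = 2.0, reduced costs: (5.0, 7.0)
  x^k = (0.0, 0.0), subgradient = b - a^T x = 20.0
  y^{k+1} = 2.0 + 0.05*20.0 = 3.0
Step 4: y^k = 3.0, reduced costs: (3.0, 4.0)
  x^k = (0.0, 0.0), subgradient = b - a^T x = 20.0
  y^{k+1} = 3.0 + 0.05*20.0 = 4.0
Dual objective at y_4 = 4.0: reduced costs (1.0, 1.0), box minimizer x = (0.0, 0.0)
g(y_4) = b*y + (c1 - a1*y)*x1 + (c2 - a2*y)*x2 = 20*4.0 + 1.0*0.0 + 1.0*0.0 = 80.0 + 0.0 + 0.0 = 80.0


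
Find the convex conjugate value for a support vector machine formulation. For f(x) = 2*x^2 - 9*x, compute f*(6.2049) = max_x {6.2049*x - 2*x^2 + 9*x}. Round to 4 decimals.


f*(y) = sup_x {y*x - a*x^2 - b*x} = sup_x {(y-b)*x - a*x^2}
FOC: (y - b) - 2a*x = 0 => x* = (y - b)/(2a)
x* = (6.2049 + 9)/(2*2) = 3.8012
f*(6.2049) = (y-b)^2/(4a) = (6.2049 + 9)^2/(4*2)
= 231.189/8 = 28.8986


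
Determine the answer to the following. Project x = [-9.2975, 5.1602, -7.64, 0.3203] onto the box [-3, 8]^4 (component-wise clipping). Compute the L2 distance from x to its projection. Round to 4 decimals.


Project each component onto [-3, 8].
clip(-9.2975) = -3.0, clip(5.1602) = 5.1602, clip(-7.64) = -3.0, clip(0.3203) = 0.3203
Projection = [-3.0, 5.1602, -3.0, 0.3203]
Squared diffs: [39.6585, 0.0, 21.5296, 0.0]
Distance = sqrt(61.1881) = 7.8223


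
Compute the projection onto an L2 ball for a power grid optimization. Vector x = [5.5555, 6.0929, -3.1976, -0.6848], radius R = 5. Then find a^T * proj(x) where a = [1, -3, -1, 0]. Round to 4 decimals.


Step 1: Compute ||x|| (intermediates to 6 decimals).
||x|| = sqrt(5.5555^2 + 6.0929^2 + (-3.1976)^2 + (-0.6848)^2) = 8.870209
Step 2: Project.
Since ||x|| > R, scale = R/||x|| = 5/8.870209 = 0.563685, proj(x) = scale * x
proj(x) = [3.131552, 3.434476, -1.802439, -0.386011]
Step 3: Dot product.
a^T * proj(x) = 1*3.131552 - 3*3.434476 - 1*(-1.802439) + 0*(-0.386011) = -5.3694


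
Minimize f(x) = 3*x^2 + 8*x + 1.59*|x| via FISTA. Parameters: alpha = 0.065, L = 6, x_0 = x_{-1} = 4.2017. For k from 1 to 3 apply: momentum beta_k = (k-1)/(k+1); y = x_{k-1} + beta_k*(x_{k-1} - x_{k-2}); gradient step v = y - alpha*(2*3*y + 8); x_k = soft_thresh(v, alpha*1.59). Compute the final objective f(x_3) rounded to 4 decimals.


FISTA on f(x) = 3*x^2 + 8*x + 1.59*|x|
L = 6, alpha = 0.065
Iteration 1: beta = 0.0, y = 4.2017 + 0.0*(4.2017 - 4.2017) = 4.2017
  grad(y) = 33.2102, v = y - alpha*grad = 2.043
  prox(v) = soft_thresh(2.043, 0.1034) = 1.9397
Iteration 2: beta = 0.3333, y = 1.9397 + 0.3333*(1.9397 - 4.2017) = 1.1857
  grad(y) = 15.1141, v = y - alpha*grad = 0.2033
  prox(v) = soft_thresh(0.2033, 0.1034) = 0.0999
Iteration 3: beta = 0.5, y = 0.0999 + 0.5*(0.0999 - 1.9397) = -0.82
  grad(y) = 3.0802, v = y - alpha*grad = -1.0202
  prox(v) = soft_thresh(-1.0202, 0.1034) = -0.9168
f(x_3) = 3*(-0.9168)^2 + 8*(-0.9168) + 1.59*|-0.9168| = -3.3551


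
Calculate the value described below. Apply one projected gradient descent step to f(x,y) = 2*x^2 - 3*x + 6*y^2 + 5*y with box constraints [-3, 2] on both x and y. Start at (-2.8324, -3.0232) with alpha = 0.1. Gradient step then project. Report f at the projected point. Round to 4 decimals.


Step 1: Compute gradient at (-2.8324, -3.0232).
grad_x = 2*2*-2.8324 - 3 = -14.3296
grad_y = 2*6*-3.0232 + 5 = -31.2784
Step 2: Gradient step.
x_raw = -2.8324 - 0.1*-14.3296 = -1.3994
y_raw = -3.0232 - 0.1*-31.2784 = 0.1046
Step 3: Project onto [-3, 2].
x_proj = clip(-1.3994) = -1.3994
y_proj = clip(0.1046) = 0.1046
Step 4: Evaluate f.
f(-1.3994, 0.1046) = 8.7041


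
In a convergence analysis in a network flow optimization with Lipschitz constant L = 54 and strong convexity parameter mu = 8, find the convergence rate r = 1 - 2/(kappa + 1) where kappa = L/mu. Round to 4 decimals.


Step 1: Compute the condition number.
kappa = L/mu = 54/8 = 6.75
Step 2: Compute the convergence rate.
r = 1 - 2/(kappa + 1) = 1 - 2*mu/(L + mu) = (L - mu)/(L + mu) = 46/62 = 0.7419


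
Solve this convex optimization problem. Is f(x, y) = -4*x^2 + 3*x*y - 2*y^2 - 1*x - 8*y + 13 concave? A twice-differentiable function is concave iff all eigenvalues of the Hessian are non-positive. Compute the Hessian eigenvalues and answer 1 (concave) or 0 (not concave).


The Hessian of f(x,y) = -4*x^2 + 3*x*y - 2*y^2 - 1*x - 8*y + 13 is:
H = [[-8, 3], [3, -4]]
Trace = -8 - 4 = -12
Determinant = -8*-4 - (3)^2 = 23
Discriminant = (-12)^2 - 4*23 = 52.0
Eigenvalues: lambda_1 = -9.6056, lambda_2 = -2.3944
The function is concave.

1


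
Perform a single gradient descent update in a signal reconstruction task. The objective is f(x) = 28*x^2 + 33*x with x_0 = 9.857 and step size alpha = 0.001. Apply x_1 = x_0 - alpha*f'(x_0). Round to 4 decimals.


We compute the gradient at x_0 and apply the update.
f'(x) = 56*x + 33
f'(9.857) = 56*9.857 + 33 = 584.992
x_1 = 9.857 - 0.001*584.992 = 9.272


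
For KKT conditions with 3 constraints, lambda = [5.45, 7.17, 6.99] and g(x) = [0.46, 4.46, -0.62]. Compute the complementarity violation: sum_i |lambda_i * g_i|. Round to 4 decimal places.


KKT complementary slackness check:
lambda_1 * g_1 = 5.45 * 0.46 = 2.507
lambda_2 * g_2 = 7.17 * 4.46 = 31.9782
lambda_3 * g_3 = 6.99 * -0.62 = -4.3338
Total violation = 2.507 + 31.9782 + 4.3338 = 38.819


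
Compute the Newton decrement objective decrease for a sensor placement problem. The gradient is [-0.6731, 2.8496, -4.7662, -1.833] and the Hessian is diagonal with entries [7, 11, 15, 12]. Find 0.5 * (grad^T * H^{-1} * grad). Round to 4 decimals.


Step 1: H is diagonal, so H^(-1) * g = [-0.0962, 0.2591, -0.3177, -0.1528].
Step 2: g^T H^(-1) g = sum_i g_i^2 / H_ii
  = (-0.6731)^2/7 + (2.8496)^2/11 + (-4.7662)^2/15 + (-1.833)^2/12
  = 0.0647 + 0.7382 + 1.5144 + 0.28 = 2.5974
Step 3: Objective decrease = 0.5 * g^T H^(-1) g = 1.2987


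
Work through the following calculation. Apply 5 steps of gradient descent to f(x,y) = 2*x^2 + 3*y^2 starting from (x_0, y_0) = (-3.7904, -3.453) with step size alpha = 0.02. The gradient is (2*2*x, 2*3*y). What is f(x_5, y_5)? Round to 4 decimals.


Gradient descent on f(x,y) = 2*x^2 + 3*y^2.
Starting point: (-3.7904, -3.453), alpha = 0.02
Step 1: grad_x = 2*2*-3.7904 = -15.1616, grad_y = 2*3*-3.453 = -20.718
  x_1 = -3.7904 - 0.02*-15.1616 = -3.4872
  y_1 = -3.453 - 0.02*-20.718 = -3.0386
Step 2: grad_x = 2*2*-3.4872 = -13.9487, grad_y = 2*3*-3.0386 = -18.2318
  x_2 = -3.4872 - 0.02*-13.9487 = -3.2082
  y_2 = -3.0386 - 0.02*-18.2318 = -2.674
Step 3: grad_x = 2*2*-3.2082 = -12.8328, grad_y = 2*3*-2.674 = -16.044
  x_3 = -3.2082 - 0.02*-12.8328 = -2.9515
  y_3 = -2.674 - 0.02*-16.044 = -2.3531
Step 4: grad_x = 2*2*-2.9515 = -11.8062, grad_y = 2*3*-2.3531 = -14.1187
  x_4 = -2.9515 - 0.02*-11.8062 = -2.7154
  y_4 = -2.3531 - 0.02*-14.1187 = -2.0707
Step 5: grad_x = 2*2*-2.7154 = -10.8617, grad_y = 2*3*-2.0707 = -12.4245
  x_5 = -2.7154 - 0.02*-10.8617 = -2.4982
  y_5 = -2.0707 - 0.02*-12.4245 = -1.8223
f(-2.4982, -1.8223) = 2*(-2.4982)^2 + 3*(-1.8223)^2 = 22.4437


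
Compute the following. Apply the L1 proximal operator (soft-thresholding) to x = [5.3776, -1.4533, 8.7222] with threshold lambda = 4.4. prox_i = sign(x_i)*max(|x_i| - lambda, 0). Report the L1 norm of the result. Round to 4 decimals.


Soft-thresholding with lambda = 4.4:
prox(5.3776) = sign(5.3776)*max(|5.3776| - 4.4, 0) = 0.9776
prox(-1.4533) = sign(-1.4533)*max(|-1.4533| - 4.4, 0) = 0.0
prox(8.7222) = sign(8.7222)*max(|8.7222| - 4.4, 0) = 4.3222
prox(x) = [0.9776, 0.0, 4.3222]
||prox(x)||_1 = 0.9776 + 0.0 + 4.3222 = 5.2998


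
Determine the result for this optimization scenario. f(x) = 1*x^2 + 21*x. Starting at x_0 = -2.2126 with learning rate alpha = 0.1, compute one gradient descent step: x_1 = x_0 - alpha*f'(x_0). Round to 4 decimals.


We compute the gradient at x_0 and apply the update.
f'(x) = 2*x + 21
f'(-2.2126) = 2*-2.2126 + 21 = 16.5748
x_1 = -2.2126 - 0.1*16.5748 = -3.8701


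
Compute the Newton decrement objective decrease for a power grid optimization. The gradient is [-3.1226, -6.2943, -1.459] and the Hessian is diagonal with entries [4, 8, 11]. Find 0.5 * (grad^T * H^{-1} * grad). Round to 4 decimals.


Step 1: H is diagonal, so H^(-1) * g = [-0.7807, -0.7868, -0.1326].
Step 2: g^T H^(-1) g = sum_i g_i^2 / H_ii
  = (-3.1226)^2/4 + (-6.2943)^2/8 + (-1.459)^2/11
  = 2.4377 + 4.9523 + 0.1935 = 7.5835
Step 3: Objective decrease = 0.5 * g^T H^(-1) g = 3.7917


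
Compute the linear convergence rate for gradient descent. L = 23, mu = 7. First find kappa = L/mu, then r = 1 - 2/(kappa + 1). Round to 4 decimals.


Step 1: Compute the condition number.
kappa = L/mu = 23/7 = 3.2857
Step 2: Compute the convergence rate.
r = 1 - 2/(kappa + 1) = 1 - 2*mu/(L + mu) = (L - mu)/(L + mu) = 16/30 = 0.5333


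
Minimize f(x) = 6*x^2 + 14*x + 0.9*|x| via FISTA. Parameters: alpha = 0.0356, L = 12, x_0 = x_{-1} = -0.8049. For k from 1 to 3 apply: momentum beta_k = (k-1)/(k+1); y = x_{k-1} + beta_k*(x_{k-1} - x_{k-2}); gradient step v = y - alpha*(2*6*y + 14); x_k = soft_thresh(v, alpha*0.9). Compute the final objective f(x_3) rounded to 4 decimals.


FISTA on f(x) = 6*x^2 + 14*x + 0.9*|x|
L = 12, alpha = 0.0356
Iteration 1: beta = 0.0, y = -0.8049 + 0.0*(-0.8049 + 0.8049) = -0.8049
  grad(y) = 4.3412, v = y - alpha*grad = -0.9594
  prox(v) = soft_thresh(-0.9594, 0.032) = -0.9274
Iteration 2: beta = 0.3333, y = -0.9274 + 0.3333*(-0.9274 + 0.8049) = -0.9682
  grad(y) = 2.3811, v = y - alpha*grad = -1.053
  prox(v) = soft_thresh(-1.053, 0.032) = -1.021
Iteration 3: beta = 0.5, y = -1.021 + 0.5*(-1.021 + 0.9274) = -1.0678
  grad(y) = 1.187, v = y - alpha*grad = -1.11
  prox(v) = soft_thresh(-1.11, 0.032) = -1.078
f(x_3) = 6*(-1.078)^2 + 14*(-1.078) + 0.9*|-1.078| = -7.1493


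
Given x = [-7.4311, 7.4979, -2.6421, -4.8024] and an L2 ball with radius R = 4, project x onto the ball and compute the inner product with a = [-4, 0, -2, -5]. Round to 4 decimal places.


Step 1: Compute ||x|| (intermediates to 6 decimals).
||x|| = sqrt((-7.4311)^2 + 7.4979^2 + (-2.6421)^2 + (-4.8024)^2) = 11.894683
Step 2: Project.
Since ||x|| > R, scale = R/||x|| = 4/11.894683 = 0.336285, proj(x) = scale * x
proj(x) = [-2.498967, 2.521431, -0.888499, -1.614975]
Step 3: Dot product.
a^T * proj(x) = -4*(-2.498967) + 0*2.521431 - 2*(-0.888499) - 5*(-1.614975) = 19.8477


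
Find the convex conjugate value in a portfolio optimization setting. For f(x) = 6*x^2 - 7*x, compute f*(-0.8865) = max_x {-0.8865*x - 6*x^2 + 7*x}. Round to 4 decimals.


f*(y) = sup_x {y*x - a*x^2 - b*x} = sup_x {(y-b)*x - a*x^2}
FOC: (y - b) - 2a*x = 0 => x* = (y - b)/(2a)
x* = (-0.8865 + 7)/(2*6) = 0.5095
f*(-0.8865) = (y-b)^2/(4a) = (-0.8865 + 7)^2/(4*6)
= 37.3749/24 = 1.5573


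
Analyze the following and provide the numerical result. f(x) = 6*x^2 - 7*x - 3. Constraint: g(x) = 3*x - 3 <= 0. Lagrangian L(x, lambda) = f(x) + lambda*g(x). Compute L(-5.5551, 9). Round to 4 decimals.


Step 1: Evaluate f(x).
f(-5.5551) = 6*(-5.5551)^2 - 7*(-5.5551) - 3 = 221.0405
Step 2: Evaluate g(x).
g(-5.5551) = 3*-5.5551 - 3 = -19.6653
Step 3: Compute Lagrangian.
L = 221.0405 + 9*-19.6653 = 44.0528


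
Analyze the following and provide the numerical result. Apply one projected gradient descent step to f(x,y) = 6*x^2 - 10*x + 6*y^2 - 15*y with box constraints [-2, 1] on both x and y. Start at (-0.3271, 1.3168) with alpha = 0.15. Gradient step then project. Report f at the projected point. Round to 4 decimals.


Step 1: Compute gradient at (-0.3271, 1.3168).
grad_x = 2*6*-0.3271 - 10 = -13.9252
grad_y = 2*6*1.3168 - 15 = 0.8016
Step 2: Gradient step.
x_raw = -0.3271 - 0.15*-13.9252 = 1.7617
y_raw = 1.3168 - 0.15*0.8016 = 1.1966
Step 3: Project onto [-2, 1].
x_proj = clip(1.7617) = 1.0
y_proj = clip(1.1966) = 1.0
Step 4: Evaluate f.
f(1.0, 1.0) = -13.0


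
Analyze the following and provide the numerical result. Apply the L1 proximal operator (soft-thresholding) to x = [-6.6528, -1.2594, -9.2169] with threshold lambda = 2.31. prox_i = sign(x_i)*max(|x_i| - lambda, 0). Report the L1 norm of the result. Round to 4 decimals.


Soft-thresholding with lambda = 2.31:
prox(-6.6528) = sign(-6.6528)*max(|-6.6528| - 2.31, 0) = -4.3428
prox(-1.2594) = sign(-1.2594)*max(|-1.2594| - 2.31, 0) = 0.0
prox(-9.2169) = sign(-9.2169)*max(|-9.2169| - 2.31, 0) = -6.9069
prox(x) = [-4.3428, 0.0, -6.9069]
||prox(x)||_1 = 4.3428 + 0.0 + 6.9069 = 11.2497
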